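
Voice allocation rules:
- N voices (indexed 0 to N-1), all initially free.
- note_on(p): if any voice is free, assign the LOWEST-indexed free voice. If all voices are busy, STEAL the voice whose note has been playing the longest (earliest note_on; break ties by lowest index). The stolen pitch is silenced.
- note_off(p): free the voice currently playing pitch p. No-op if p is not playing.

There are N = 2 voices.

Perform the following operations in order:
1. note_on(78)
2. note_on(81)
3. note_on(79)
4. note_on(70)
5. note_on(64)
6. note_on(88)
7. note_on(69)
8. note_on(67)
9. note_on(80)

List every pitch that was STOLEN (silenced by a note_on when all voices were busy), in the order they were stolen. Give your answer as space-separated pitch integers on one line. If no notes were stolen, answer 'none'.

Answer: 78 81 79 70 64 88 69

Derivation:
Op 1: note_on(78): voice 0 is free -> assigned | voices=[78 -]
Op 2: note_on(81): voice 1 is free -> assigned | voices=[78 81]
Op 3: note_on(79): all voices busy, STEAL voice 0 (pitch 78, oldest) -> assign | voices=[79 81]
Op 4: note_on(70): all voices busy, STEAL voice 1 (pitch 81, oldest) -> assign | voices=[79 70]
Op 5: note_on(64): all voices busy, STEAL voice 0 (pitch 79, oldest) -> assign | voices=[64 70]
Op 6: note_on(88): all voices busy, STEAL voice 1 (pitch 70, oldest) -> assign | voices=[64 88]
Op 7: note_on(69): all voices busy, STEAL voice 0 (pitch 64, oldest) -> assign | voices=[69 88]
Op 8: note_on(67): all voices busy, STEAL voice 1 (pitch 88, oldest) -> assign | voices=[69 67]
Op 9: note_on(80): all voices busy, STEAL voice 0 (pitch 69, oldest) -> assign | voices=[80 67]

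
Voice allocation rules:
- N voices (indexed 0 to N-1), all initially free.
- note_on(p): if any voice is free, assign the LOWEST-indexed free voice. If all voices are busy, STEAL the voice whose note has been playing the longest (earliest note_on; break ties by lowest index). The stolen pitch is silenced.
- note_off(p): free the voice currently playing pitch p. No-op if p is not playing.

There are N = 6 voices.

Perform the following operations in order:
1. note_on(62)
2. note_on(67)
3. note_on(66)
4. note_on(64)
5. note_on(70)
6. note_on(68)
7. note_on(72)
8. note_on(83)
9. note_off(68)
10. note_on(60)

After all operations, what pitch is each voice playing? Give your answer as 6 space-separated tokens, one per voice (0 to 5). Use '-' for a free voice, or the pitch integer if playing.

Answer: 72 83 66 64 70 60

Derivation:
Op 1: note_on(62): voice 0 is free -> assigned | voices=[62 - - - - -]
Op 2: note_on(67): voice 1 is free -> assigned | voices=[62 67 - - - -]
Op 3: note_on(66): voice 2 is free -> assigned | voices=[62 67 66 - - -]
Op 4: note_on(64): voice 3 is free -> assigned | voices=[62 67 66 64 - -]
Op 5: note_on(70): voice 4 is free -> assigned | voices=[62 67 66 64 70 -]
Op 6: note_on(68): voice 5 is free -> assigned | voices=[62 67 66 64 70 68]
Op 7: note_on(72): all voices busy, STEAL voice 0 (pitch 62, oldest) -> assign | voices=[72 67 66 64 70 68]
Op 8: note_on(83): all voices busy, STEAL voice 1 (pitch 67, oldest) -> assign | voices=[72 83 66 64 70 68]
Op 9: note_off(68): free voice 5 | voices=[72 83 66 64 70 -]
Op 10: note_on(60): voice 5 is free -> assigned | voices=[72 83 66 64 70 60]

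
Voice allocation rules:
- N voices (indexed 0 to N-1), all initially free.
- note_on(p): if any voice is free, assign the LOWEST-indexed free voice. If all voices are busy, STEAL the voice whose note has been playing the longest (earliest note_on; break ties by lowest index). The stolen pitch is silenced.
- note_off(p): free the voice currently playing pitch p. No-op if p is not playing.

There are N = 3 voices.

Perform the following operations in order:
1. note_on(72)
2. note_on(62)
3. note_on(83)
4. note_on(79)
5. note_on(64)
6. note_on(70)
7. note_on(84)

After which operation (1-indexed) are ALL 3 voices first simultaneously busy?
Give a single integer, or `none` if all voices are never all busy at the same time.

Op 1: note_on(72): voice 0 is free -> assigned | voices=[72 - -]
Op 2: note_on(62): voice 1 is free -> assigned | voices=[72 62 -]
Op 3: note_on(83): voice 2 is free -> assigned | voices=[72 62 83]
Op 4: note_on(79): all voices busy, STEAL voice 0 (pitch 72, oldest) -> assign | voices=[79 62 83]
Op 5: note_on(64): all voices busy, STEAL voice 1 (pitch 62, oldest) -> assign | voices=[79 64 83]
Op 6: note_on(70): all voices busy, STEAL voice 2 (pitch 83, oldest) -> assign | voices=[79 64 70]
Op 7: note_on(84): all voices busy, STEAL voice 0 (pitch 79, oldest) -> assign | voices=[84 64 70]

Answer: 3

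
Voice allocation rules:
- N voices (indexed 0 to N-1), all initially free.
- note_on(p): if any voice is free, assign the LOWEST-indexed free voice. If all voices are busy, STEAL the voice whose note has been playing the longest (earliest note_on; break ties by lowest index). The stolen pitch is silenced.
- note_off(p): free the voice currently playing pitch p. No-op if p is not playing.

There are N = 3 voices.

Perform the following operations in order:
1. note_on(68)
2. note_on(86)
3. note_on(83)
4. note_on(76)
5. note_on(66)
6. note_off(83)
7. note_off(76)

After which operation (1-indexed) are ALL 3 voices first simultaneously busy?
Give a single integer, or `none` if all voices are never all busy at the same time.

Op 1: note_on(68): voice 0 is free -> assigned | voices=[68 - -]
Op 2: note_on(86): voice 1 is free -> assigned | voices=[68 86 -]
Op 3: note_on(83): voice 2 is free -> assigned | voices=[68 86 83]
Op 4: note_on(76): all voices busy, STEAL voice 0 (pitch 68, oldest) -> assign | voices=[76 86 83]
Op 5: note_on(66): all voices busy, STEAL voice 1 (pitch 86, oldest) -> assign | voices=[76 66 83]
Op 6: note_off(83): free voice 2 | voices=[76 66 -]
Op 7: note_off(76): free voice 0 | voices=[- 66 -]

Answer: 3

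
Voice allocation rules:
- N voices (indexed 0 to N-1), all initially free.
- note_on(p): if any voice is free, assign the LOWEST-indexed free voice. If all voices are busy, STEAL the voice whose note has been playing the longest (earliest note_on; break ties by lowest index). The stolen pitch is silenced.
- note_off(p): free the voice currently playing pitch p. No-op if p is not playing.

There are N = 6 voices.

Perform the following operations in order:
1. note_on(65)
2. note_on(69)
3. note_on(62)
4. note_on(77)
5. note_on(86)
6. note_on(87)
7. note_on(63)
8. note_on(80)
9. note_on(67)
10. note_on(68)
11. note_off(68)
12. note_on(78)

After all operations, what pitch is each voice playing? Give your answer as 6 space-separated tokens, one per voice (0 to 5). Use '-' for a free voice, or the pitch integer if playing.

Op 1: note_on(65): voice 0 is free -> assigned | voices=[65 - - - - -]
Op 2: note_on(69): voice 1 is free -> assigned | voices=[65 69 - - - -]
Op 3: note_on(62): voice 2 is free -> assigned | voices=[65 69 62 - - -]
Op 4: note_on(77): voice 3 is free -> assigned | voices=[65 69 62 77 - -]
Op 5: note_on(86): voice 4 is free -> assigned | voices=[65 69 62 77 86 -]
Op 6: note_on(87): voice 5 is free -> assigned | voices=[65 69 62 77 86 87]
Op 7: note_on(63): all voices busy, STEAL voice 0 (pitch 65, oldest) -> assign | voices=[63 69 62 77 86 87]
Op 8: note_on(80): all voices busy, STEAL voice 1 (pitch 69, oldest) -> assign | voices=[63 80 62 77 86 87]
Op 9: note_on(67): all voices busy, STEAL voice 2 (pitch 62, oldest) -> assign | voices=[63 80 67 77 86 87]
Op 10: note_on(68): all voices busy, STEAL voice 3 (pitch 77, oldest) -> assign | voices=[63 80 67 68 86 87]
Op 11: note_off(68): free voice 3 | voices=[63 80 67 - 86 87]
Op 12: note_on(78): voice 3 is free -> assigned | voices=[63 80 67 78 86 87]

Answer: 63 80 67 78 86 87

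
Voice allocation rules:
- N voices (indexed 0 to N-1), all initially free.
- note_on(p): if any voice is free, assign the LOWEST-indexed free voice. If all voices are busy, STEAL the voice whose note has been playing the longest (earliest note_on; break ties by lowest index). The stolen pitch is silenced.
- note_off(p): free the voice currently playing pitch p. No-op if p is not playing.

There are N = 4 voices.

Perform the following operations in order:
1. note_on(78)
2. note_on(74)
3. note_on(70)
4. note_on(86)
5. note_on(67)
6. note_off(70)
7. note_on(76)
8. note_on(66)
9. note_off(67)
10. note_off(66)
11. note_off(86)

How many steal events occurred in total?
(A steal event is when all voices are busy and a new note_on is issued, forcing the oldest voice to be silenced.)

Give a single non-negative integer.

Answer: 2

Derivation:
Op 1: note_on(78): voice 0 is free -> assigned | voices=[78 - - -]
Op 2: note_on(74): voice 1 is free -> assigned | voices=[78 74 - -]
Op 3: note_on(70): voice 2 is free -> assigned | voices=[78 74 70 -]
Op 4: note_on(86): voice 3 is free -> assigned | voices=[78 74 70 86]
Op 5: note_on(67): all voices busy, STEAL voice 0 (pitch 78, oldest) -> assign | voices=[67 74 70 86]
Op 6: note_off(70): free voice 2 | voices=[67 74 - 86]
Op 7: note_on(76): voice 2 is free -> assigned | voices=[67 74 76 86]
Op 8: note_on(66): all voices busy, STEAL voice 1 (pitch 74, oldest) -> assign | voices=[67 66 76 86]
Op 9: note_off(67): free voice 0 | voices=[- 66 76 86]
Op 10: note_off(66): free voice 1 | voices=[- - 76 86]
Op 11: note_off(86): free voice 3 | voices=[- - 76 -]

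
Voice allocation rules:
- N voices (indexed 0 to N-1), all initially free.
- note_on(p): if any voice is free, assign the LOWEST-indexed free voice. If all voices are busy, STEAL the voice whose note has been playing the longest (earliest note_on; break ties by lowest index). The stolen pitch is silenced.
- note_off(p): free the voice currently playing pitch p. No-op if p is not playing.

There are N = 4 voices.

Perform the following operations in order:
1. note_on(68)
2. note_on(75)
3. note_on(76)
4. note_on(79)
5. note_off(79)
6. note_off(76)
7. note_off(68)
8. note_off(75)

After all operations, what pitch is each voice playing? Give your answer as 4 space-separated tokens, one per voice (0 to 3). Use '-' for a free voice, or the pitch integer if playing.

Op 1: note_on(68): voice 0 is free -> assigned | voices=[68 - - -]
Op 2: note_on(75): voice 1 is free -> assigned | voices=[68 75 - -]
Op 3: note_on(76): voice 2 is free -> assigned | voices=[68 75 76 -]
Op 4: note_on(79): voice 3 is free -> assigned | voices=[68 75 76 79]
Op 5: note_off(79): free voice 3 | voices=[68 75 76 -]
Op 6: note_off(76): free voice 2 | voices=[68 75 - -]
Op 7: note_off(68): free voice 0 | voices=[- 75 - -]
Op 8: note_off(75): free voice 1 | voices=[- - - -]

Answer: - - - -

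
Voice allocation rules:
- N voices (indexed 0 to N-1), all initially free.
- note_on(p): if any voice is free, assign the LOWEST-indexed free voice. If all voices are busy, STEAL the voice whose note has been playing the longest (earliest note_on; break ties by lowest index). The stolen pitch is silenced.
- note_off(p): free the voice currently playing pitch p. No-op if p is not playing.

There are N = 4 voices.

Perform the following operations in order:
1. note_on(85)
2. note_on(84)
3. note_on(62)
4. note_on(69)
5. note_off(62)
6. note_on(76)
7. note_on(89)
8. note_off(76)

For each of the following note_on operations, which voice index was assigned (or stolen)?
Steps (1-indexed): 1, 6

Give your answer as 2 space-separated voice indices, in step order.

Op 1: note_on(85): voice 0 is free -> assigned | voices=[85 - - -]
Op 2: note_on(84): voice 1 is free -> assigned | voices=[85 84 - -]
Op 3: note_on(62): voice 2 is free -> assigned | voices=[85 84 62 -]
Op 4: note_on(69): voice 3 is free -> assigned | voices=[85 84 62 69]
Op 5: note_off(62): free voice 2 | voices=[85 84 - 69]
Op 6: note_on(76): voice 2 is free -> assigned | voices=[85 84 76 69]
Op 7: note_on(89): all voices busy, STEAL voice 0 (pitch 85, oldest) -> assign | voices=[89 84 76 69]
Op 8: note_off(76): free voice 2 | voices=[89 84 - 69]

Answer: 0 2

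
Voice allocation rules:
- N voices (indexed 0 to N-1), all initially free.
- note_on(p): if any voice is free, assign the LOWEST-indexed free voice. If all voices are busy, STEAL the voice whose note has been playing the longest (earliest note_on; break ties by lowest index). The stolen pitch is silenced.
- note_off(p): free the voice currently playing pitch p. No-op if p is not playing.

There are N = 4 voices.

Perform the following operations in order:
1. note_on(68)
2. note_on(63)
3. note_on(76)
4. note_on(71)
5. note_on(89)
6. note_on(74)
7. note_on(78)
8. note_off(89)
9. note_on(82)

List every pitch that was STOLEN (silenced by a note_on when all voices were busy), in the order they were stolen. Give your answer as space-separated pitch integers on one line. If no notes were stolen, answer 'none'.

Op 1: note_on(68): voice 0 is free -> assigned | voices=[68 - - -]
Op 2: note_on(63): voice 1 is free -> assigned | voices=[68 63 - -]
Op 3: note_on(76): voice 2 is free -> assigned | voices=[68 63 76 -]
Op 4: note_on(71): voice 3 is free -> assigned | voices=[68 63 76 71]
Op 5: note_on(89): all voices busy, STEAL voice 0 (pitch 68, oldest) -> assign | voices=[89 63 76 71]
Op 6: note_on(74): all voices busy, STEAL voice 1 (pitch 63, oldest) -> assign | voices=[89 74 76 71]
Op 7: note_on(78): all voices busy, STEAL voice 2 (pitch 76, oldest) -> assign | voices=[89 74 78 71]
Op 8: note_off(89): free voice 0 | voices=[- 74 78 71]
Op 9: note_on(82): voice 0 is free -> assigned | voices=[82 74 78 71]

Answer: 68 63 76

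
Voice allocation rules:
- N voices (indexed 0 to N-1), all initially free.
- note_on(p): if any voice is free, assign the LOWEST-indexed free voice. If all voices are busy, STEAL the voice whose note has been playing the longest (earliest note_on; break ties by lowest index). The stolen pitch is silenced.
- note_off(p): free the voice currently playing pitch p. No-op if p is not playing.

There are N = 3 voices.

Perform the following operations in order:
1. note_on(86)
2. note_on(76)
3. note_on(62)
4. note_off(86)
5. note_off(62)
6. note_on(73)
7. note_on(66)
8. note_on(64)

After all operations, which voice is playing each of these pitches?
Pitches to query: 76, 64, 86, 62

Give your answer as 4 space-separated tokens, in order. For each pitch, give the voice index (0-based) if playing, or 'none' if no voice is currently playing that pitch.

Op 1: note_on(86): voice 0 is free -> assigned | voices=[86 - -]
Op 2: note_on(76): voice 1 is free -> assigned | voices=[86 76 -]
Op 3: note_on(62): voice 2 is free -> assigned | voices=[86 76 62]
Op 4: note_off(86): free voice 0 | voices=[- 76 62]
Op 5: note_off(62): free voice 2 | voices=[- 76 -]
Op 6: note_on(73): voice 0 is free -> assigned | voices=[73 76 -]
Op 7: note_on(66): voice 2 is free -> assigned | voices=[73 76 66]
Op 8: note_on(64): all voices busy, STEAL voice 1 (pitch 76, oldest) -> assign | voices=[73 64 66]

Answer: none 1 none none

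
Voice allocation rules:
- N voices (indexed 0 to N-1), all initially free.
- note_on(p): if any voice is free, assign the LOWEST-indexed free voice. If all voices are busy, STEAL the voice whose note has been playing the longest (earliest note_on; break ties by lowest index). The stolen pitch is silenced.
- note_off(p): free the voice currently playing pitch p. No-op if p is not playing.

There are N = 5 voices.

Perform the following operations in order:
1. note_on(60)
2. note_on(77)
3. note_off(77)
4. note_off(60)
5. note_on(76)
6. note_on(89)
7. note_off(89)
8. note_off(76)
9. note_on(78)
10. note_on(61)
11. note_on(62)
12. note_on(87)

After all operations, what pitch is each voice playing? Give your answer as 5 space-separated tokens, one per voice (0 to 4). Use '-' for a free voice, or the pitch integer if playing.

Op 1: note_on(60): voice 0 is free -> assigned | voices=[60 - - - -]
Op 2: note_on(77): voice 1 is free -> assigned | voices=[60 77 - - -]
Op 3: note_off(77): free voice 1 | voices=[60 - - - -]
Op 4: note_off(60): free voice 0 | voices=[- - - - -]
Op 5: note_on(76): voice 0 is free -> assigned | voices=[76 - - - -]
Op 6: note_on(89): voice 1 is free -> assigned | voices=[76 89 - - -]
Op 7: note_off(89): free voice 1 | voices=[76 - - - -]
Op 8: note_off(76): free voice 0 | voices=[- - - - -]
Op 9: note_on(78): voice 0 is free -> assigned | voices=[78 - - - -]
Op 10: note_on(61): voice 1 is free -> assigned | voices=[78 61 - - -]
Op 11: note_on(62): voice 2 is free -> assigned | voices=[78 61 62 - -]
Op 12: note_on(87): voice 3 is free -> assigned | voices=[78 61 62 87 -]

Answer: 78 61 62 87 -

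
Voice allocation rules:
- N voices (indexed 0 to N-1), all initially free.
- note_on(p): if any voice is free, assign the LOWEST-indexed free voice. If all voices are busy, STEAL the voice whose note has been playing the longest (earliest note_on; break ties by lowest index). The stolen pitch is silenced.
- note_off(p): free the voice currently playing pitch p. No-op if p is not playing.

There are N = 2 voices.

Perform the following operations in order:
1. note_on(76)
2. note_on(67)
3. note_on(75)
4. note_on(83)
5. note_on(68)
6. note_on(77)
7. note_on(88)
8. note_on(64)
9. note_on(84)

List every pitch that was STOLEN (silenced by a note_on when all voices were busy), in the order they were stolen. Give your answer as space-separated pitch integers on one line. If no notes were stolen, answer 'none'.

Answer: 76 67 75 83 68 77 88

Derivation:
Op 1: note_on(76): voice 0 is free -> assigned | voices=[76 -]
Op 2: note_on(67): voice 1 is free -> assigned | voices=[76 67]
Op 3: note_on(75): all voices busy, STEAL voice 0 (pitch 76, oldest) -> assign | voices=[75 67]
Op 4: note_on(83): all voices busy, STEAL voice 1 (pitch 67, oldest) -> assign | voices=[75 83]
Op 5: note_on(68): all voices busy, STEAL voice 0 (pitch 75, oldest) -> assign | voices=[68 83]
Op 6: note_on(77): all voices busy, STEAL voice 1 (pitch 83, oldest) -> assign | voices=[68 77]
Op 7: note_on(88): all voices busy, STEAL voice 0 (pitch 68, oldest) -> assign | voices=[88 77]
Op 8: note_on(64): all voices busy, STEAL voice 1 (pitch 77, oldest) -> assign | voices=[88 64]
Op 9: note_on(84): all voices busy, STEAL voice 0 (pitch 88, oldest) -> assign | voices=[84 64]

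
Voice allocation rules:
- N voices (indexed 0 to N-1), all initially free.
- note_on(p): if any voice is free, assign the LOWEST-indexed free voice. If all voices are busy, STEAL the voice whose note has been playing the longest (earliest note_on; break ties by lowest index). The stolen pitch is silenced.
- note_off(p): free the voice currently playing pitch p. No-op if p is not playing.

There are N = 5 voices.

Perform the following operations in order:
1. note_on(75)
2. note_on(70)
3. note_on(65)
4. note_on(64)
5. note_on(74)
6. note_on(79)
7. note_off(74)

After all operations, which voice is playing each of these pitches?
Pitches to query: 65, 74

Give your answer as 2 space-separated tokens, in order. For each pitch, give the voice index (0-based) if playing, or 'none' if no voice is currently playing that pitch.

Op 1: note_on(75): voice 0 is free -> assigned | voices=[75 - - - -]
Op 2: note_on(70): voice 1 is free -> assigned | voices=[75 70 - - -]
Op 3: note_on(65): voice 2 is free -> assigned | voices=[75 70 65 - -]
Op 4: note_on(64): voice 3 is free -> assigned | voices=[75 70 65 64 -]
Op 5: note_on(74): voice 4 is free -> assigned | voices=[75 70 65 64 74]
Op 6: note_on(79): all voices busy, STEAL voice 0 (pitch 75, oldest) -> assign | voices=[79 70 65 64 74]
Op 7: note_off(74): free voice 4 | voices=[79 70 65 64 -]

Answer: 2 none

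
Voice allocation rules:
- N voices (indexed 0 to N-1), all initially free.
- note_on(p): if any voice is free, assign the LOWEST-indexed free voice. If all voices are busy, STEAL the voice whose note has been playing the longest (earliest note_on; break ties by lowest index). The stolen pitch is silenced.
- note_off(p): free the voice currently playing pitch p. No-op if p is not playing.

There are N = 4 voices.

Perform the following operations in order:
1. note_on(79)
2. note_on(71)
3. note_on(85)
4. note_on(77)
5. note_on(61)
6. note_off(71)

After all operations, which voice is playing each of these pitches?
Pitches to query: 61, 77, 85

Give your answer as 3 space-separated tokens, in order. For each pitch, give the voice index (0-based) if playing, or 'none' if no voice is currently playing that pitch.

Op 1: note_on(79): voice 0 is free -> assigned | voices=[79 - - -]
Op 2: note_on(71): voice 1 is free -> assigned | voices=[79 71 - -]
Op 3: note_on(85): voice 2 is free -> assigned | voices=[79 71 85 -]
Op 4: note_on(77): voice 3 is free -> assigned | voices=[79 71 85 77]
Op 5: note_on(61): all voices busy, STEAL voice 0 (pitch 79, oldest) -> assign | voices=[61 71 85 77]
Op 6: note_off(71): free voice 1 | voices=[61 - 85 77]

Answer: 0 3 2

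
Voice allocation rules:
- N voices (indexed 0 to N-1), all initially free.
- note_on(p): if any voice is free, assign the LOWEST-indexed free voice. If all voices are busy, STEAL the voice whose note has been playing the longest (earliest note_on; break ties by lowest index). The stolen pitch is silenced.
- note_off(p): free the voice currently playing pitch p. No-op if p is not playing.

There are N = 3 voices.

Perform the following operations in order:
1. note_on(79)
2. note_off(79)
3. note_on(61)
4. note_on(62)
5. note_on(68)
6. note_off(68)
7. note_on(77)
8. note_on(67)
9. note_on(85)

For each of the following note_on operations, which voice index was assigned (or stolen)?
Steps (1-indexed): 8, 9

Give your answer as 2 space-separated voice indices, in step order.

Answer: 0 1

Derivation:
Op 1: note_on(79): voice 0 is free -> assigned | voices=[79 - -]
Op 2: note_off(79): free voice 0 | voices=[- - -]
Op 3: note_on(61): voice 0 is free -> assigned | voices=[61 - -]
Op 4: note_on(62): voice 1 is free -> assigned | voices=[61 62 -]
Op 5: note_on(68): voice 2 is free -> assigned | voices=[61 62 68]
Op 6: note_off(68): free voice 2 | voices=[61 62 -]
Op 7: note_on(77): voice 2 is free -> assigned | voices=[61 62 77]
Op 8: note_on(67): all voices busy, STEAL voice 0 (pitch 61, oldest) -> assign | voices=[67 62 77]
Op 9: note_on(85): all voices busy, STEAL voice 1 (pitch 62, oldest) -> assign | voices=[67 85 77]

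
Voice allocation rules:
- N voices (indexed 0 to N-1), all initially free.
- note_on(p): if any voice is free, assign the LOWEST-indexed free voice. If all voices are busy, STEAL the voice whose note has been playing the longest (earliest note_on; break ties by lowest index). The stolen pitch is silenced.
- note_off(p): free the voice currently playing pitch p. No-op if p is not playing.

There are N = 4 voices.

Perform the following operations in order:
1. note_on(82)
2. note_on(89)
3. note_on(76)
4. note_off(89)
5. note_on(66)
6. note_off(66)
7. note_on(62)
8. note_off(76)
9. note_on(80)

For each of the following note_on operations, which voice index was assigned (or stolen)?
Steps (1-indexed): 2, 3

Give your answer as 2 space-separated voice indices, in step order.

Op 1: note_on(82): voice 0 is free -> assigned | voices=[82 - - -]
Op 2: note_on(89): voice 1 is free -> assigned | voices=[82 89 - -]
Op 3: note_on(76): voice 2 is free -> assigned | voices=[82 89 76 -]
Op 4: note_off(89): free voice 1 | voices=[82 - 76 -]
Op 5: note_on(66): voice 1 is free -> assigned | voices=[82 66 76 -]
Op 6: note_off(66): free voice 1 | voices=[82 - 76 -]
Op 7: note_on(62): voice 1 is free -> assigned | voices=[82 62 76 -]
Op 8: note_off(76): free voice 2 | voices=[82 62 - -]
Op 9: note_on(80): voice 2 is free -> assigned | voices=[82 62 80 -]

Answer: 1 2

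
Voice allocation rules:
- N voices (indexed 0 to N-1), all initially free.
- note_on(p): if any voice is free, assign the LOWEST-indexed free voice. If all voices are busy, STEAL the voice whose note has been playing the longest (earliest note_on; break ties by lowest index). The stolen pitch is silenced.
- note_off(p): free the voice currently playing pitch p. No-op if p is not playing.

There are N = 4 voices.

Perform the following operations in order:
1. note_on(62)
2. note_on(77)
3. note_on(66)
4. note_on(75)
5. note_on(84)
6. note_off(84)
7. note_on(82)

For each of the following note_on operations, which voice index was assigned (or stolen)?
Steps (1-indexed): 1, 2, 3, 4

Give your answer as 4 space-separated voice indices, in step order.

Op 1: note_on(62): voice 0 is free -> assigned | voices=[62 - - -]
Op 2: note_on(77): voice 1 is free -> assigned | voices=[62 77 - -]
Op 3: note_on(66): voice 2 is free -> assigned | voices=[62 77 66 -]
Op 4: note_on(75): voice 3 is free -> assigned | voices=[62 77 66 75]
Op 5: note_on(84): all voices busy, STEAL voice 0 (pitch 62, oldest) -> assign | voices=[84 77 66 75]
Op 6: note_off(84): free voice 0 | voices=[- 77 66 75]
Op 7: note_on(82): voice 0 is free -> assigned | voices=[82 77 66 75]

Answer: 0 1 2 3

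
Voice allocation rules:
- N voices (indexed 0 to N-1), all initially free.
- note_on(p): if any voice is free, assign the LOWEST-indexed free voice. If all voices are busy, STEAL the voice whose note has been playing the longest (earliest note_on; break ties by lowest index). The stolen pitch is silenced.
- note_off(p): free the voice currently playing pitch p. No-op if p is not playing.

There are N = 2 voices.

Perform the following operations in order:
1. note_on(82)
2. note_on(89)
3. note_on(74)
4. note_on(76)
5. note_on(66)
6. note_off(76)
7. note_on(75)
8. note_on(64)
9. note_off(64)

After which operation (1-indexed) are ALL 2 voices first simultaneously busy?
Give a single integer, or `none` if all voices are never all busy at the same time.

Answer: 2

Derivation:
Op 1: note_on(82): voice 0 is free -> assigned | voices=[82 -]
Op 2: note_on(89): voice 1 is free -> assigned | voices=[82 89]
Op 3: note_on(74): all voices busy, STEAL voice 0 (pitch 82, oldest) -> assign | voices=[74 89]
Op 4: note_on(76): all voices busy, STEAL voice 1 (pitch 89, oldest) -> assign | voices=[74 76]
Op 5: note_on(66): all voices busy, STEAL voice 0 (pitch 74, oldest) -> assign | voices=[66 76]
Op 6: note_off(76): free voice 1 | voices=[66 -]
Op 7: note_on(75): voice 1 is free -> assigned | voices=[66 75]
Op 8: note_on(64): all voices busy, STEAL voice 0 (pitch 66, oldest) -> assign | voices=[64 75]
Op 9: note_off(64): free voice 0 | voices=[- 75]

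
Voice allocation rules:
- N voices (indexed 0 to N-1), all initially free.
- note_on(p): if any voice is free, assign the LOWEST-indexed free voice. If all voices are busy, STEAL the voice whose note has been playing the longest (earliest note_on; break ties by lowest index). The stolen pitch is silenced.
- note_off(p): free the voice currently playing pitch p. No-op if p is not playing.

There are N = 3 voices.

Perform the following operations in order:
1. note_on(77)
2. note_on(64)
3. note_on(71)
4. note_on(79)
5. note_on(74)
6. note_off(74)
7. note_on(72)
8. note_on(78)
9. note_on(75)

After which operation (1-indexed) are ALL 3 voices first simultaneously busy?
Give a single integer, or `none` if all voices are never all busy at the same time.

Op 1: note_on(77): voice 0 is free -> assigned | voices=[77 - -]
Op 2: note_on(64): voice 1 is free -> assigned | voices=[77 64 -]
Op 3: note_on(71): voice 2 is free -> assigned | voices=[77 64 71]
Op 4: note_on(79): all voices busy, STEAL voice 0 (pitch 77, oldest) -> assign | voices=[79 64 71]
Op 5: note_on(74): all voices busy, STEAL voice 1 (pitch 64, oldest) -> assign | voices=[79 74 71]
Op 6: note_off(74): free voice 1 | voices=[79 - 71]
Op 7: note_on(72): voice 1 is free -> assigned | voices=[79 72 71]
Op 8: note_on(78): all voices busy, STEAL voice 2 (pitch 71, oldest) -> assign | voices=[79 72 78]
Op 9: note_on(75): all voices busy, STEAL voice 0 (pitch 79, oldest) -> assign | voices=[75 72 78]

Answer: 3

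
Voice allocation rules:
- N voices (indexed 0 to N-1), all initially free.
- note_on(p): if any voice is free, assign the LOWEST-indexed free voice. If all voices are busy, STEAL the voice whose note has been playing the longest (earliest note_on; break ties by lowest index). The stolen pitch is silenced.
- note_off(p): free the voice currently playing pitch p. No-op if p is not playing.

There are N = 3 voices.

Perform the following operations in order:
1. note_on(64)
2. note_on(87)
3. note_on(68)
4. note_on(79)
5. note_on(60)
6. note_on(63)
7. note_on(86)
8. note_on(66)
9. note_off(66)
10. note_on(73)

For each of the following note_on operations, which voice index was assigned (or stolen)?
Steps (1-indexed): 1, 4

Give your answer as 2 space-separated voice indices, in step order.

Op 1: note_on(64): voice 0 is free -> assigned | voices=[64 - -]
Op 2: note_on(87): voice 1 is free -> assigned | voices=[64 87 -]
Op 3: note_on(68): voice 2 is free -> assigned | voices=[64 87 68]
Op 4: note_on(79): all voices busy, STEAL voice 0 (pitch 64, oldest) -> assign | voices=[79 87 68]
Op 5: note_on(60): all voices busy, STEAL voice 1 (pitch 87, oldest) -> assign | voices=[79 60 68]
Op 6: note_on(63): all voices busy, STEAL voice 2 (pitch 68, oldest) -> assign | voices=[79 60 63]
Op 7: note_on(86): all voices busy, STEAL voice 0 (pitch 79, oldest) -> assign | voices=[86 60 63]
Op 8: note_on(66): all voices busy, STEAL voice 1 (pitch 60, oldest) -> assign | voices=[86 66 63]
Op 9: note_off(66): free voice 1 | voices=[86 - 63]
Op 10: note_on(73): voice 1 is free -> assigned | voices=[86 73 63]

Answer: 0 0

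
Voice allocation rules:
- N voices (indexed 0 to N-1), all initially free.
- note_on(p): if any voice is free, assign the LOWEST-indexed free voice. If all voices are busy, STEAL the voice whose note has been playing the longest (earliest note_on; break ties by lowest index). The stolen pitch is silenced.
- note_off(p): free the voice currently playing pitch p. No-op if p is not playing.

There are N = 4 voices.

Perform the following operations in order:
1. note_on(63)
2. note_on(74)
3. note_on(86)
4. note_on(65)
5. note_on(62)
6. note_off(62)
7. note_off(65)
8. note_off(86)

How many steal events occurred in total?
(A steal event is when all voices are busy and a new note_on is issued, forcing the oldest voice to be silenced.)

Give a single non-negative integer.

Answer: 1

Derivation:
Op 1: note_on(63): voice 0 is free -> assigned | voices=[63 - - -]
Op 2: note_on(74): voice 1 is free -> assigned | voices=[63 74 - -]
Op 3: note_on(86): voice 2 is free -> assigned | voices=[63 74 86 -]
Op 4: note_on(65): voice 3 is free -> assigned | voices=[63 74 86 65]
Op 5: note_on(62): all voices busy, STEAL voice 0 (pitch 63, oldest) -> assign | voices=[62 74 86 65]
Op 6: note_off(62): free voice 0 | voices=[- 74 86 65]
Op 7: note_off(65): free voice 3 | voices=[- 74 86 -]
Op 8: note_off(86): free voice 2 | voices=[- 74 - -]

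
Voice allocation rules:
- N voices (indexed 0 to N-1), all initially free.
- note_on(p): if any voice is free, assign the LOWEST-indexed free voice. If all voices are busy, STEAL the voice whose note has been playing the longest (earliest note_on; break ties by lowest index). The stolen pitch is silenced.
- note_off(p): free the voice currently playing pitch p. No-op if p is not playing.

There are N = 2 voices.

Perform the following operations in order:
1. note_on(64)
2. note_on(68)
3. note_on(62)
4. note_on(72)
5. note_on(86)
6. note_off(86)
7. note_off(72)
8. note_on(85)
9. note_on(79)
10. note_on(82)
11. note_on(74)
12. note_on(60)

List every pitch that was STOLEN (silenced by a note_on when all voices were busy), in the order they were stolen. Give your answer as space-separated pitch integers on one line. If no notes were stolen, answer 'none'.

Answer: 64 68 62 85 79 82

Derivation:
Op 1: note_on(64): voice 0 is free -> assigned | voices=[64 -]
Op 2: note_on(68): voice 1 is free -> assigned | voices=[64 68]
Op 3: note_on(62): all voices busy, STEAL voice 0 (pitch 64, oldest) -> assign | voices=[62 68]
Op 4: note_on(72): all voices busy, STEAL voice 1 (pitch 68, oldest) -> assign | voices=[62 72]
Op 5: note_on(86): all voices busy, STEAL voice 0 (pitch 62, oldest) -> assign | voices=[86 72]
Op 6: note_off(86): free voice 0 | voices=[- 72]
Op 7: note_off(72): free voice 1 | voices=[- -]
Op 8: note_on(85): voice 0 is free -> assigned | voices=[85 -]
Op 9: note_on(79): voice 1 is free -> assigned | voices=[85 79]
Op 10: note_on(82): all voices busy, STEAL voice 0 (pitch 85, oldest) -> assign | voices=[82 79]
Op 11: note_on(74): all voices busy, STEAL voice 1 (pitch 79, oldest) -> assign | voices=[82 74]
Op 12: note_on(60): all voices busy, STEAL voice 0 (pitch 82, oldest) -> assign | voices=[60 74]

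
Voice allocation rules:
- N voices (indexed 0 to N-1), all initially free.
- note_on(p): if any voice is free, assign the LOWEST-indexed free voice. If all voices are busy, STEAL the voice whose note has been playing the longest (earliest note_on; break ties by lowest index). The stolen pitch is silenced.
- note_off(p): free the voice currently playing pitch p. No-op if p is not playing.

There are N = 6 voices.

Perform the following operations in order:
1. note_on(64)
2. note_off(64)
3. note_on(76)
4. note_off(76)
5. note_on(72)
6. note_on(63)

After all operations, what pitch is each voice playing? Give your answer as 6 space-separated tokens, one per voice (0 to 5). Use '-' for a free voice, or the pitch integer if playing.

Op 1: note_on(64): voice 0 is free -> assigned | voices=[64 - - - - -]
Op 2: note_off(64): free voice 0 | voices=[- - - - - -]
Op 3: note_on(76): voice 0 is free -> assigned | voices=[76 - - - - -]
Op 4: note_off(76): free voice 0 | voices=[- - - - - -]
Op 5: note_on(72): voice 0 is free -> assigned | voices=[72 - - - - -]
Op 6: note_on(63): voice 1 is free -> assigned | voices=[72 63 - - - -]

Answer: 72 63 - - - -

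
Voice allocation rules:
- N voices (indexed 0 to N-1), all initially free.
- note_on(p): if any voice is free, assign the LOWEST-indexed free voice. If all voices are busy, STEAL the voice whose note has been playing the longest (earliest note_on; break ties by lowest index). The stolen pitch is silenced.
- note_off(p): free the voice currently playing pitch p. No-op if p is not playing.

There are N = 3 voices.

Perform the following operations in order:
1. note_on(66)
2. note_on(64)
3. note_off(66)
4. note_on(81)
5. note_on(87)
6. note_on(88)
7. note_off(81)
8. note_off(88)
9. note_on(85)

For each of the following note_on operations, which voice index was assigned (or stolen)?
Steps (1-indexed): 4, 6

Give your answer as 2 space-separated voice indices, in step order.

Answer: 0 1

Derivation:
Op 1: note_on(66): voice 0 is free -> assigned | voices=[66 - -]
Op 2: note_on(64): voice 1 is free -> assigned | voices=[66 64 -]
Op 3: note_off(66): free voice 0 | voices=[- 64 -]
Op 4: note_on(81): voice 0 is free -> assigned | voices=[81 64 -]
Op 5: note_on(87): voice 2 is free -> assigned | voices=[81 64 87]
Op 6: note_on(88): all voices busy, STEAL voice 1 (pitch 64, oldest) -> assign | voices=[81 88 87]
Op 7: note_off(81): free voice 0 | voices=[- 88 87]
Op 8: note_off(88): free voice 1 | voices=[- - 87]
Op 9: note_on(85): voice 0 is free -> assigned | voices=[85 - 87]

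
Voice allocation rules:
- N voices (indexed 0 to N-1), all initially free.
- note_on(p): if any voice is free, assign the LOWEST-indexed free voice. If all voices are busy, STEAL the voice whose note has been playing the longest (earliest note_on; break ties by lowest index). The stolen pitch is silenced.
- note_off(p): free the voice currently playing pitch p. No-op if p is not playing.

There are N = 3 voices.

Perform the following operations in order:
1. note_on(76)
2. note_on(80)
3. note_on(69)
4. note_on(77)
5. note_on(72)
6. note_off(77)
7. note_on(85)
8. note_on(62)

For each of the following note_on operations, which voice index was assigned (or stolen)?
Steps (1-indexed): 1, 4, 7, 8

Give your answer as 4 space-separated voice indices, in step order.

Op 1: note_on(76): voice 0 is free -> assigned | voices=[76 - -]
Op 2: note_on(80): voice 1 is free -> assigned | voices=[76 80 -]
Op 3: note_on(69): voice 2 is free -> assigned | voices=[76 80 69]
Op 4: note_on(77): all voices busy, STEAL voice 0 (pitch 76, oldest) -> assign | voices=[77 80 69]
Op 5: note_on(72): all voices busy, STEAL voice 1 (pitch 80, oldest) -> assign | voices=[77 72 69]
Op 6: note_off(77): free voice 0 | voices=[- 72 69]
Op 7: note_on(85): voice 0 is free -> assigned | voices=[85 72 69]
Op 8: note_on(62): all voices busy, STEAL voice 2 (pitch 69, oldest) -> assign | voices=[85 72 62]

Answer: 0 0 0 2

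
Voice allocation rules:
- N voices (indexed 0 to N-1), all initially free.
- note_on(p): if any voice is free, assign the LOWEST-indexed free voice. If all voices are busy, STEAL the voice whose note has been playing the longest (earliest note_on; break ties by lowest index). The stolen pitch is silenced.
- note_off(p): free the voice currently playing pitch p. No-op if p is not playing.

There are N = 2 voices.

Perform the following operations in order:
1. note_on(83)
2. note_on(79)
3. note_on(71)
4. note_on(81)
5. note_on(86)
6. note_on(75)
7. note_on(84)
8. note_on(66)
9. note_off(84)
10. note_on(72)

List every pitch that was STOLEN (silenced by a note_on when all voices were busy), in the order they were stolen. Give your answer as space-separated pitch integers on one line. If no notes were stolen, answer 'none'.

Answer: 83 79 71 81 86 75

Derivation:
Op 1: note_on(83): voice 0 is free -> assigned | voices=[83 -]
Op 2: note_on(79): voice 1 is free -> assigned | voices=[83 79]
Op 3: note_on(71): all voices busy, STEAL voice 0 (pitch 83, oldest) -> assign | voices=[71 79]
Op 4: note_on(81): all voices busy, STEAL voice 1 (pitch 79, oldest) -> assign | voices=[71 81]
Op 5: note_on(86): all voices busy, STEAL voice 0 (pitch 71, oldest) -> assign | voices=[86 81]
Op 6: note_on(75): all voices busy, STEAL voice 1 (pitch 81, oldest) -> assign | voices=[86 75]
Op 7: note_on(84): all voices busy, STEAL voice 0 (pitch 86, oldest) -> assign | voices=[84 75]
Op 8: note_on(66): all voices busy, STEAL voice 1 (pitch 75, oldest) -> assign | voices=[84 66]
Op 9: note_off(84): free voice 0 | voices=[- 66]
Op 10: note_on(72): voice 0 is free -> assigned | voices=[72 66]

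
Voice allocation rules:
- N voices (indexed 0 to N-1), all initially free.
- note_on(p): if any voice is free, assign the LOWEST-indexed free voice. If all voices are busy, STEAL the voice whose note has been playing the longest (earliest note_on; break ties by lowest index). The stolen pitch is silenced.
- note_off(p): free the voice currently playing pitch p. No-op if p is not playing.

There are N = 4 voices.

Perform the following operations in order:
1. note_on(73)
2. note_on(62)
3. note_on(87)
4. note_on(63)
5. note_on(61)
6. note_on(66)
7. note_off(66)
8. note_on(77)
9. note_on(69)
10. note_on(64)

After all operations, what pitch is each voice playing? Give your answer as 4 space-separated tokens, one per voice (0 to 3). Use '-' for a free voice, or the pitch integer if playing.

Op 1: note_on(73): voice 0 is free -> assigned | voices=[73 - - -]
Op 2: note_on(62): voice 1 is free -> assigned | voices=[73 62 - -]
Op 3: note_on(87): voice 2 is free -> assigned | voices=[73 62 87 -]
Op 4: note_on(63): voice 3 is free -> assigned | voices=[73 62 87 63]
Op 5: note_on(61): all voices busy, STEAL voice 0 (pitch 73, oldest) -> assign | voices=[61 62 87 63]
Op 6: note_on(66): all voices busy, STEAL voice 1 (pitch 62, oldest) -> assign | voices=[61 66 87 63]
Op 7: note_off(66): free voice 1 | voices=[61 - 87 63]
Op 8: note_on(77): voice 1 is free -> assigned | voices=[61 77 87 63]
Op 9: note_on(69): all voices busy, STEAL voice 2 (pitch 87, oldest) -> assign | voices=[61 77 69 63]
Op 10: note_on(64): all voices busy, STEAL voice 3 (pitch 63, oldest) -> assign | voices=[61 77 69 64]

Answer: 61 77 69 64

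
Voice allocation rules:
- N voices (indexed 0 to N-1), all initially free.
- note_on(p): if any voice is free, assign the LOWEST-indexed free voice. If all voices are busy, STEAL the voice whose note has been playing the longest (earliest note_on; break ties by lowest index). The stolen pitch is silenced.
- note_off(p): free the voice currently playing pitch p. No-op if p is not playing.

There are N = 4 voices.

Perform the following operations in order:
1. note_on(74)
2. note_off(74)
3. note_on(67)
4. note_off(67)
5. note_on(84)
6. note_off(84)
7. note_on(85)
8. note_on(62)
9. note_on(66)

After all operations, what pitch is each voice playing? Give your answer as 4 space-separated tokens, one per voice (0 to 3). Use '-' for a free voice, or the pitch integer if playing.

Op 1: note_on(74): voice 0 is free -> assigned | voices=[74 - - -]
Op 2: note_off(74): free voice 0 | voices=[- - - -]
Op 3: note_on(67): voice 0 is free -> assigned | voices=[67 - - -]
Op 4: note_off(67): free voice 0 | voices=[- - - -]
Op 5: note_on(84): voice 0 is free -> assigned | voices=[84 - - -]
Op 6: note_off(84): free voice 0 | voices=[- - - -]
Op 7: note_on(85): voice 0 is free -> assigned | voices=[85 - - -]
Op 8: note_on(62): voice 1 is free -> assigned | voices=[85 62 - -]
Op 9: note_on(66): voice 2 is free -> assigned | voices=[85 62 66 -]

Answer: 85 62 66 -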